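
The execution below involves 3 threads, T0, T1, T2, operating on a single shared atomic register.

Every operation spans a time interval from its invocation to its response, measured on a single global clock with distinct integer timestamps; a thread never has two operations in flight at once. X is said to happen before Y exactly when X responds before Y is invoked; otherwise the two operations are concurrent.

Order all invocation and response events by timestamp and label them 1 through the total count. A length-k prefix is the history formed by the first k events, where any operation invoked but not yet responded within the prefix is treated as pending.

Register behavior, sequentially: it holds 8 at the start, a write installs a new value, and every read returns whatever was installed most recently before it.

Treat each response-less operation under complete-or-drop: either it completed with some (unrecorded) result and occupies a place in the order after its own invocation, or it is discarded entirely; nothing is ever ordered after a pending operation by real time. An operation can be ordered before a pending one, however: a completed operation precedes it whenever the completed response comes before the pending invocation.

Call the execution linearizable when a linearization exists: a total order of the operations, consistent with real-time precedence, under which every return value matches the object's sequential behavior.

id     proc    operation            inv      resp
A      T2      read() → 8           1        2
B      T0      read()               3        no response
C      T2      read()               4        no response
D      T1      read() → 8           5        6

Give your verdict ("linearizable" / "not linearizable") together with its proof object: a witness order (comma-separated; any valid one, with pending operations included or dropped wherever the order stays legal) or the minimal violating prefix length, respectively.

step 1: A read() → 8 — value 8
step 2: B read() (pending, included) — value 8
step 3: C read() (pending, included) — value 8
step 4: D read() → 8 — value 8

linearizable — witness: A, B, C, D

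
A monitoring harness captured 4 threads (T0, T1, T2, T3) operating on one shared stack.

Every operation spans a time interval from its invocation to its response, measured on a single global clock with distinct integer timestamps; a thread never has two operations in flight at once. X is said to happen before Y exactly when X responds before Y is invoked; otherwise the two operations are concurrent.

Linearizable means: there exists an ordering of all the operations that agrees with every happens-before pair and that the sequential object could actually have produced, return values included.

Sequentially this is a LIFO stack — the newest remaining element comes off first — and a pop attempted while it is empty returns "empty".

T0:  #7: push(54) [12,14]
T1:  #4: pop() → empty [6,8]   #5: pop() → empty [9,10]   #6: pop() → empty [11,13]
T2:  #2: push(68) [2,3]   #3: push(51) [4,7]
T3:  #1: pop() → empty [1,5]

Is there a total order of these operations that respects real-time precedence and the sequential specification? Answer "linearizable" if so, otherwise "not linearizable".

already the first 8 events (up to #4's response at time 8) admit no linearization; the first 7 still do
every one of the 5 real-time-consistent orders over 4 completed stack ops fails the sequential spec
sample order #1, #2, #3, #4 stalls at step 4 — #4 pop() → empty has no legal effect
sample order #1, #2, #4, #3 stalls at step 3 — #4 pop() → empty has no legal effect

not linearizable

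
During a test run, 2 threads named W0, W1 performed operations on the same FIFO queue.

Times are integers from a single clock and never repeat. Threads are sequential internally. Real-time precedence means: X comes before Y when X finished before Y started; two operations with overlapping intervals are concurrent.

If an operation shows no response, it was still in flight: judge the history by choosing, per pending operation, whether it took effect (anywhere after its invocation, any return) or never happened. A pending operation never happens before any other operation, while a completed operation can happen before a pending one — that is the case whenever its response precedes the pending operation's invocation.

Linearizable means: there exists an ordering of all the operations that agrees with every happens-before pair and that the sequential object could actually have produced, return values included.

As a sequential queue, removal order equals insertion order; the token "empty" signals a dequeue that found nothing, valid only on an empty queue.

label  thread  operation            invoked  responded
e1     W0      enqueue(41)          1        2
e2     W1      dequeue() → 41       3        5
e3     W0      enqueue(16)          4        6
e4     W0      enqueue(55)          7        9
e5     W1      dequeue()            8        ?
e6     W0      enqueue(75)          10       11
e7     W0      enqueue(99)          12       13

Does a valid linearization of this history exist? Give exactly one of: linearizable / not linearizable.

linearizable

a witness: e1, e2, e3, e4, e5, e6, e7
step 1: e1 enqueue(41) — queue <41>
step 2: e2 dequeue() → 41 — queue <>
step 3: e3 enqueue(16) — queue <16>
step 4: e4 enqueue(55) — queue <16,55>
step 5: e5 dequeue() (pending, included) — queue <55>
step 6: e6 enqueue(75) — queue <55,75>
step 7: e7 enqueue(99) — queue <55,75,99>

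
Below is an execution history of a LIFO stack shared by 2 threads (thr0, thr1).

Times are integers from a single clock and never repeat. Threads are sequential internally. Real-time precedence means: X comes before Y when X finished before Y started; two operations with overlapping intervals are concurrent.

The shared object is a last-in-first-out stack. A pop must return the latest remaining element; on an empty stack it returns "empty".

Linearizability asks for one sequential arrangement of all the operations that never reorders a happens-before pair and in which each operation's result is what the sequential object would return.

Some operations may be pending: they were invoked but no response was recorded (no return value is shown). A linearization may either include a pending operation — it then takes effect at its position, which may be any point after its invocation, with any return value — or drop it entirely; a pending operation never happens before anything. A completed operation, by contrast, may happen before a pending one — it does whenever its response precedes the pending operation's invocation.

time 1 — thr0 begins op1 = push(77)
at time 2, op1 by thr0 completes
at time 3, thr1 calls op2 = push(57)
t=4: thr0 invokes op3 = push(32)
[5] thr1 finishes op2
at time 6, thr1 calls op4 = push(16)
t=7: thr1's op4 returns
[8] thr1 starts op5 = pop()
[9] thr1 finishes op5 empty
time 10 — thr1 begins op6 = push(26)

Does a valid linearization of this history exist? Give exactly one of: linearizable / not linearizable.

not linearizable

cut after 8 events: linearizable; cut after 9 events (op5 responds, time 9): not linearizable
a single order respects real time; the 4 completed LIFO stack operations fail replay along it
no escape via the 1 pending operation (op3): every completion choice fails
for example op1, op2, op4, op5 (pending dropped) fails at step 4: op5 pop() → empty is not legal there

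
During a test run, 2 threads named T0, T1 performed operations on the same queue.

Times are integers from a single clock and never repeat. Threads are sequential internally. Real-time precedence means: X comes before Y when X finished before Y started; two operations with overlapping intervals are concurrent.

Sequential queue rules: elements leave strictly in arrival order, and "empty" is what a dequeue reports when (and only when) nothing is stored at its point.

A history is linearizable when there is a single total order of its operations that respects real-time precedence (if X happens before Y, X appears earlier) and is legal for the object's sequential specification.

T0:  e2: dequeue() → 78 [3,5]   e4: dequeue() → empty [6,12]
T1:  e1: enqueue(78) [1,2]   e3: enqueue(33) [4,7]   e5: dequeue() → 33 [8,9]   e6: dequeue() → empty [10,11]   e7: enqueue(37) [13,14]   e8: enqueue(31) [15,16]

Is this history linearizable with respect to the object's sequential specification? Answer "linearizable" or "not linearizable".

linearizable

witness order: e1, e2, e3, e5, e4, e6, e7, e8
step 1: e1 enqueue(78) — queue <78>
step 2: e2 dequeue() → 78 — queue <>
step 3: e3 enqueue(33) — queue <33>
step 4: e5 dequeue() → 33 — queue <>
step 5: e4 dequeue() → empty — queue <>
step 6: e6 dequeue() → empty — queue <>
step 7: e7 enqueue(37) — queue <37>
step 8: e8 enqueue(31) — queue <37,31>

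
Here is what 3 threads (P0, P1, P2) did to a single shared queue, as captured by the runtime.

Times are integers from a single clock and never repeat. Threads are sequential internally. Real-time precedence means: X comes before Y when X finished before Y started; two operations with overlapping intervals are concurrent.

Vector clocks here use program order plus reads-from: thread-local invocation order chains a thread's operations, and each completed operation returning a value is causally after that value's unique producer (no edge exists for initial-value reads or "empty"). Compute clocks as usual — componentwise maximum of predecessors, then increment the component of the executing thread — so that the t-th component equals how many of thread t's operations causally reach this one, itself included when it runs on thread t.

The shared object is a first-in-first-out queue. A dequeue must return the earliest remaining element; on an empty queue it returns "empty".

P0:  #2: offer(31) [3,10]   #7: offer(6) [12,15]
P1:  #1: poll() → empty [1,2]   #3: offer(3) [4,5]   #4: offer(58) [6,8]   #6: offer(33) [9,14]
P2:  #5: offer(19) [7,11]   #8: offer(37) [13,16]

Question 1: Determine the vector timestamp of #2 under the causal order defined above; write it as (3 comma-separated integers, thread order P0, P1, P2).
Answer: (1, 0, 0)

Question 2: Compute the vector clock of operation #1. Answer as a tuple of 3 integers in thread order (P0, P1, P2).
Answer: (0, 1, 0)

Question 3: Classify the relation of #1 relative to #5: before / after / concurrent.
Answer: before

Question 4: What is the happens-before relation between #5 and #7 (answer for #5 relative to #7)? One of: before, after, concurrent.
Answer: before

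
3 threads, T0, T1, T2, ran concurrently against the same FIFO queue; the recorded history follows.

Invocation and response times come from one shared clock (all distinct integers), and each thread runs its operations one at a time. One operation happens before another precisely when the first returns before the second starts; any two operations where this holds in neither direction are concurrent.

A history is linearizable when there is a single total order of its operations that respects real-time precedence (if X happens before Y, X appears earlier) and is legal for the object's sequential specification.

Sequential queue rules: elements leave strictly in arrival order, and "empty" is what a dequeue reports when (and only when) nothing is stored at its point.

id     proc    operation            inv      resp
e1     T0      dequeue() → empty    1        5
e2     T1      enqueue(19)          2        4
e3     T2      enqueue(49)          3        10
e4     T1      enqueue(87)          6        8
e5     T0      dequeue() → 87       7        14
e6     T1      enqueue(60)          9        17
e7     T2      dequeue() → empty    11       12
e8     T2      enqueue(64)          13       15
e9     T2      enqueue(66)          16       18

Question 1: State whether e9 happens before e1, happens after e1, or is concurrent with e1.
e9 spans [16,18], e1 spans [1,5]
resp(e1)=5 < inv(e9)=16

after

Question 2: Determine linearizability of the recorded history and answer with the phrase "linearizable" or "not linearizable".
cut after 11 events: linearizable; cut after 12 events (e7 responds, time 12): not linearizable
every one of the 8 real-time-consistent orders over 5 completed FIFO queue ops fails the sequential spec
no escape via the 2 pending operations (e5, e6): every completion choice fails
e.g. e1, e2, e3, e4, e7 (pending dropped): illegal at step 5, since e7 dequeue() → empty cannot apply there
e.g. e1, e2, e4, e3, e7 (pending dropped): illegal at step 5, since e7 dequeue() → empty cannot apply there

not linearizable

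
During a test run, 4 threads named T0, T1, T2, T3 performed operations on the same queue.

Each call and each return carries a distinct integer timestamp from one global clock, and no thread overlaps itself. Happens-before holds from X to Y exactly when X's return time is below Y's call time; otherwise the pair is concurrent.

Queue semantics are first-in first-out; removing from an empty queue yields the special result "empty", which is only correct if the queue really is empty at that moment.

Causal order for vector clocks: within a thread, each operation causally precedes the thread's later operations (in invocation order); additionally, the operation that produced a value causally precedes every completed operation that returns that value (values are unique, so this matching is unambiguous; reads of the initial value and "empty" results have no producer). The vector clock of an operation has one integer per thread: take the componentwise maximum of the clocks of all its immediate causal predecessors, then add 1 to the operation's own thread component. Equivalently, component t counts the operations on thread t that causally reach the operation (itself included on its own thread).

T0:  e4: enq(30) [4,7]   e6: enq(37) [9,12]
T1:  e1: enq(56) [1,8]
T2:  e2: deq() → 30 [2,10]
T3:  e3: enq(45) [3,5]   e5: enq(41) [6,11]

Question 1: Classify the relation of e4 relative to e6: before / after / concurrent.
e4 spans [4,7], e6 spans [9,12]
resp(e4)=7 < inv(e6)=9

before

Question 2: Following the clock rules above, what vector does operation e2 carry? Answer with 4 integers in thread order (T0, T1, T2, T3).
VC(e3, invoked at 3): no causal predecessors; +1 on T3 → (0, 0, 0, 1)
VC(e1, invoked at 1): no causal predecessors; +1 on T1 → (0, 1, 0, 0)
VC(e4, invoked at 4): no causal predecessors; +1 on T0 → (1, 0, 0, 0)
VC(e5, invoked at 6): max of VC(e3)=(0, 0, 0, 1), then +1 on thread T3 → (0, 0, 0, 2)
VC(e2, invoked at 2): max of VC(e4)=(1, 0, 0, 0), then +1 on thread T2 → (1, 0, 1, 0)
VC(e6, invoked at 9): max of VC(e4)=(1, 0, 0, 0), then +1 on thread T0 → (2, 0, 0, 0)
target: VC(e2) = (1, 0, 1, 0)

(1, 0, 1, 0)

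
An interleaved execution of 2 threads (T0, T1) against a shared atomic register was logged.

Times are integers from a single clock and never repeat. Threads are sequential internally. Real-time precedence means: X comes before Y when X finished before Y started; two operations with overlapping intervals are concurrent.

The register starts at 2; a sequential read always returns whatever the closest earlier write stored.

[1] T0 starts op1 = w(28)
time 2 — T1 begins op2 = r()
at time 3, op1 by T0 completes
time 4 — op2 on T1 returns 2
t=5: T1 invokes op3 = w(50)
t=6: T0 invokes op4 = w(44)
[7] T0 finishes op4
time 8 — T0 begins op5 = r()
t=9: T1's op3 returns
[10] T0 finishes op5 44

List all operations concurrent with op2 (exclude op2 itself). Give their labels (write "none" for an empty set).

op1

concurrent with op2 ([2,4]): every op whose interval crosses 2..4
op1 [1,3]: concurrent
op3 [5,9]: after
op4 [6,7]: after
op5 [8,10]: after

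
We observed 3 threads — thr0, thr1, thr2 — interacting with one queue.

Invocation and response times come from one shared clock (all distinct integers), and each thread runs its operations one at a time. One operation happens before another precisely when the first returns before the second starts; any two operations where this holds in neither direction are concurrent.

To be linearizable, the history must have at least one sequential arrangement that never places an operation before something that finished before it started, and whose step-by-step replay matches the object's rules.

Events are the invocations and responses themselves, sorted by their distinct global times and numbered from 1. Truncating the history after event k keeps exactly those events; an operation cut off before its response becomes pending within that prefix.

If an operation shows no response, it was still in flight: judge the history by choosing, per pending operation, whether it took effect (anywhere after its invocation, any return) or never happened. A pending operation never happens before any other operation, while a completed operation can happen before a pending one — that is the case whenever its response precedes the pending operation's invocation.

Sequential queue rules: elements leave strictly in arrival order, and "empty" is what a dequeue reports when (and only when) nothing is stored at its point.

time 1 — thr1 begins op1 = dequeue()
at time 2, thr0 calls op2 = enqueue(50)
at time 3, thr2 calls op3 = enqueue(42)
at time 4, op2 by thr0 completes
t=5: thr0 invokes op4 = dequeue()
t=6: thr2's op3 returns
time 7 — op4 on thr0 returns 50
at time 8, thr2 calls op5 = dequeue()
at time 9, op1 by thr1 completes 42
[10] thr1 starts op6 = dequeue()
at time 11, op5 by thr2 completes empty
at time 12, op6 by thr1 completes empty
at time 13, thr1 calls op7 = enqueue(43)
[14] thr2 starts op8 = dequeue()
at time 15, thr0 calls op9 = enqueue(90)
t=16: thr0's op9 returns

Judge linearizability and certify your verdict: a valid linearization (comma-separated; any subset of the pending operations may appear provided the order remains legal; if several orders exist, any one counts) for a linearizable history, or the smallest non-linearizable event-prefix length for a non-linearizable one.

linearizable — witness: op2, op3, op4, op1, op5, op6, op7, op8, op9

step 1: op2 enqueue(50) — queue <50>
step 2: op3 enqueue(42) — queue <50,42>
step 3: op4 dequeue() → 50 — queue <42>
step 4: op1 dequeue() → 42 — queue <>
step 5: op5 dequeue() → empty — queue <>
step 6: op6 dequeue() → empty — queue <>
step 7: op7 enqueue(43) (pending, included) — queue <43>
step 8: op8 dequeue() (pending, included) — queue <>
step 9: op9 enqueue(90) — queue <90>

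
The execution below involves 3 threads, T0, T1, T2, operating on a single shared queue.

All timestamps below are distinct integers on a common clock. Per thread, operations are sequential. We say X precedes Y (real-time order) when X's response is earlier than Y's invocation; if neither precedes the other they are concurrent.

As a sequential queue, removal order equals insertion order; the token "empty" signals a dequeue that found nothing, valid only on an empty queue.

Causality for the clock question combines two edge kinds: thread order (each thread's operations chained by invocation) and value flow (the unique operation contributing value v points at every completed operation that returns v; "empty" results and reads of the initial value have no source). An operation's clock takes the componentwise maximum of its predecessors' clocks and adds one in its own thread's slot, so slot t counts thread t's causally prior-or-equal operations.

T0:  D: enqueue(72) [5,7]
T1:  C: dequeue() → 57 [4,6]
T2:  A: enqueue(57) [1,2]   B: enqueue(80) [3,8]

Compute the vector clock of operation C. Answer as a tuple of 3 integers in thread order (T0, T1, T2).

(0, 1, 1)

A (invocation 1): nothing precedes it; T2's component alone gives (0, 0, 1)
D (invocation 5): nothing precedes it; T0's component alone gives (1, 0, 0)
merge at B (invoked 3): VC(A)=(0, 0, 1), own-thread bump on T2 → (0, 0, 2)
merge at C (invoked 4): VC(A)=(0, 0, 1), own-thread bump on T1 → (0, 1, 1)
target: VC(C) = (0, 1, 1)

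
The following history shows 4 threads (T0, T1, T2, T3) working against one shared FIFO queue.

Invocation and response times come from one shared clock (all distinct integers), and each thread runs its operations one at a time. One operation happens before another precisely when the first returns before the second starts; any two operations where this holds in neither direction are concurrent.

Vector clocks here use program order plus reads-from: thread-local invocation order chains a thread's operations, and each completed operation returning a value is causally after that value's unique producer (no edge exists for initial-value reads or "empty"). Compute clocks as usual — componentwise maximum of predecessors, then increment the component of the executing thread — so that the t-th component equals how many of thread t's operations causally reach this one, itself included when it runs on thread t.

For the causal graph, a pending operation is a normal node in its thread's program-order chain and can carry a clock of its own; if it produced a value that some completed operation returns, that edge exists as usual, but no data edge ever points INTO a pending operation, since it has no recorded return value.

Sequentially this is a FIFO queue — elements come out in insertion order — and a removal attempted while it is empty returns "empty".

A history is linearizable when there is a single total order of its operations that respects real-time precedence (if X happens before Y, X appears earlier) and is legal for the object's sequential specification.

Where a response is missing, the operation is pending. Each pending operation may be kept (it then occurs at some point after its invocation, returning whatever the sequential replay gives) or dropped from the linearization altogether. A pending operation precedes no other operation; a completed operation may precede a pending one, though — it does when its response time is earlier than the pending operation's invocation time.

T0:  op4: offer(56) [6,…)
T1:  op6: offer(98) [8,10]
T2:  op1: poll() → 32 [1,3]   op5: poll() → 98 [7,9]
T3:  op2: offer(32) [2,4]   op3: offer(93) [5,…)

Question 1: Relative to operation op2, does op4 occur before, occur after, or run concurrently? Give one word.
after

op4 spans [6,…), op2 spans [2,4]
resp(op2)=4 < inv(op4)=6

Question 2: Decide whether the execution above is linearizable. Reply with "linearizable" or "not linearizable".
linearizable

one valid linearization: op2, op1, op6, op3, op4, op5
1. op2 offer(32), leaving queue <32>
2. op1 poll() → 32, leaving queue <>
3. op6 offer(98), leaving queue <98>
4. op3 offer(93) (pending, included), leaving queue <98,93>
5. op4 offer(56) (pending, included), leaving queue <98,93,56>
6. op5 poll() → 98, leaving queue <93,56>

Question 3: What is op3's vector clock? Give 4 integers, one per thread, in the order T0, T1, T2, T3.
(0, 0, 0, 2)

op2 (invocation 2): nothing precedes it; T3's component alone gives (0, 0, 0, 1)
op6 (invocation 8): nothing precedes it; T1's component alone gives (0, 1, 0, 0)
op4 (invocation 6): nothing precedes it; T0's component alone gives (1, 0, 0, 0)
op3, invoked 5, takes VC(op2)=(0, 0, 0, 1) under max, adds 1 for T3 → (0, 0, 0, 2)
op1, invoked 1, takes VC(op2)=(0, 0, 0, 1) under max, adds 1 for T2 → (0, 0, 1, 1)
op5, invoked 7, takes VC(op1)=(0, 0, 1, 1), VC(op6)=(0, 1, 0, 0) under max, adds 1 for T2 → (0, 1, 2, 1)
target: VC(op3) = (0, 0, 0, 2)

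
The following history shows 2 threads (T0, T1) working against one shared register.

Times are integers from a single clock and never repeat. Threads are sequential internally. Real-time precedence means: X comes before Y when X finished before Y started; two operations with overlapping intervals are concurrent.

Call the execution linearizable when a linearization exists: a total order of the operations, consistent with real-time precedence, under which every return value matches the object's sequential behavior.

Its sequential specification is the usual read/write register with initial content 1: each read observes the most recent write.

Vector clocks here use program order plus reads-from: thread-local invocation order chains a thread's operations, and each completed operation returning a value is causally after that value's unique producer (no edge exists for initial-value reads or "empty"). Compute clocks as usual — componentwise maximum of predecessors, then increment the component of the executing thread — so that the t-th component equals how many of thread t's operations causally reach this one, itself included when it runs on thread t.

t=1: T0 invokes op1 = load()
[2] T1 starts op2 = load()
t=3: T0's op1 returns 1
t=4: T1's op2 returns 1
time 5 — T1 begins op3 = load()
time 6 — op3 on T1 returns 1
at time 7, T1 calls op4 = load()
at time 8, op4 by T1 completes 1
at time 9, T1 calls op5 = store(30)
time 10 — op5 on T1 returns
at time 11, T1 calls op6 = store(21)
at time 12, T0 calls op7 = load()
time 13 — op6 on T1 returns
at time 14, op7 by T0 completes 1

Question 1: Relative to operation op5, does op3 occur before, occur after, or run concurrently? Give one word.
before

op3 spans [5,6], op5 spans [9,10]
resp(op3)=6 < inv(op5)=9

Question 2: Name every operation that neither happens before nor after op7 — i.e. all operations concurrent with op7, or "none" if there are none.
op6

op7 runs from 12 to 14; window-overlapping ops are concurrent
op1 [1,3]: before
op2 [2,4]: before
op3 [5,6]: before
op4 [7,8]: before
op5 [9,10]: before
op6 [11,13]: concurrent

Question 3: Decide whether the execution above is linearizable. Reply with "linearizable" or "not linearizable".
not linearizable

already the first 14 events (up to op7's response at time 14) admit no linearization; the first 13 still do
all 4 real-time-respecting orders fail — 7 completed register operations, no legal replay
for example op1, op2, op3, op4, op5, op6, op7 fails at step 7: op7 load() → 1 is not legal there
for example op1, op2, op3, op4, op5, op7, op6 fails at step 6: op7 load() → 1 is not legal there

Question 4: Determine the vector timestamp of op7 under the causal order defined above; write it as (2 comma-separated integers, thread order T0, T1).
(2, 0)

op2, invoked 2, has no incoming edges; only T1's bump applies → (0, 1)
op1, invoked 1, has no incoming edges; only T0's bump applies → (1, 0)
VC(op3, invoked at 5): max of VC(op2)=(0, 1), then +1 on thread T1 → (0, 2)
VC(op7, invoked at 12): max of VC(op1)=(1, 0), then +1 on thread T0 → (2, 0)
VC(op4, invoked at 7): max of VC(op3)=(0, 2), then +1 on thread T1 → (0, 3)
VC(op5, invoked at 9): max of VC(op4)=(0, 3), then +1 on thread T1 → (0, 4)
VC(op6, invoked at 11): max of VC(op5)=(0, 4), then +1 on thread T1 → (0, 5)
target: VC(op7) = (2, 0)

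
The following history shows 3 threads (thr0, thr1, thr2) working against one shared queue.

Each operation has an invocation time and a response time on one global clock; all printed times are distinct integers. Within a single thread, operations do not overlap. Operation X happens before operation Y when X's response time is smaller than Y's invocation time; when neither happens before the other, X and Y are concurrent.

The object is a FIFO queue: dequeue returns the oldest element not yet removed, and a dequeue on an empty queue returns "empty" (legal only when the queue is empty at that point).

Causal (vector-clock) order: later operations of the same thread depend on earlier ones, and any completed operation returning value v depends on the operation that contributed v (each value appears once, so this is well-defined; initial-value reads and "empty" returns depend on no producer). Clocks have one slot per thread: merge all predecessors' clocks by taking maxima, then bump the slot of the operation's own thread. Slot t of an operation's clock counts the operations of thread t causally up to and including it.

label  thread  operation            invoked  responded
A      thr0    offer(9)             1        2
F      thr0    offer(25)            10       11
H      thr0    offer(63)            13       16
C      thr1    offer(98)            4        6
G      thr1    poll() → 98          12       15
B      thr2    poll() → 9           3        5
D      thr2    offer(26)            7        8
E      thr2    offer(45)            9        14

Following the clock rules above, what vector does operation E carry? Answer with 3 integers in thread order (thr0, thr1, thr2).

VC(C, invoked at 4): no causal predecessors; +1 on thr1 → (0, 1, 0)
VC(A, invoked at 1): no causal predecessors; +1 on thr0 → (1, 0, 0)
from VC(C)=(0, 1, 0), G (invoked 12) maxes components and bumps thr1 → (0, 2, 0)
from VC(A)=(1, 0, 0), B (invoked 3) maxes components and bumps thr2 → (1, 0, 1)
from VC(A)=(1, 0, 0), F (invoked 10) maxes components and bumps thr0 → (2, 0, 0)
from VC(B)=(1, 0, 1), D (invoked 7) maxes components and bumps thr2 → (1, 0, 2)
from VC(F)=(2, 0, 0), H (invoked 13) maxes components and bumps thr0 → (3, 0, 0)
from VC(D)=(1, 0, 2), E (invoked 9) maxes components and bumps thr2 → (1, 0, 3)
target: VC(E) = (1, 0, 3)

(1, 0, 3)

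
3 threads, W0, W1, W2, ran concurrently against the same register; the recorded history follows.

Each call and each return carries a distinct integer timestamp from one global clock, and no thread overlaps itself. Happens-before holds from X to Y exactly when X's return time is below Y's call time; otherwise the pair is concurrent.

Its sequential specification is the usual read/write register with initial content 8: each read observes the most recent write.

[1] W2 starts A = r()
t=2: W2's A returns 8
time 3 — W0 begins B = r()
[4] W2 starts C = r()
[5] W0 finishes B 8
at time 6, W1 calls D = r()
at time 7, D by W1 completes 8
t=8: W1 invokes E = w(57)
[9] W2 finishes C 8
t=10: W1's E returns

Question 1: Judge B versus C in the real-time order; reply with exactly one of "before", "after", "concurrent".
Answer: concurrent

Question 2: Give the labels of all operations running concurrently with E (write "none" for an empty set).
Answer: C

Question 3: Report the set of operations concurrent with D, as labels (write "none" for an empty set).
Answer: C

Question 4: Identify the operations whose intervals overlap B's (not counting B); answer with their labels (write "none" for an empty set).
Answer: C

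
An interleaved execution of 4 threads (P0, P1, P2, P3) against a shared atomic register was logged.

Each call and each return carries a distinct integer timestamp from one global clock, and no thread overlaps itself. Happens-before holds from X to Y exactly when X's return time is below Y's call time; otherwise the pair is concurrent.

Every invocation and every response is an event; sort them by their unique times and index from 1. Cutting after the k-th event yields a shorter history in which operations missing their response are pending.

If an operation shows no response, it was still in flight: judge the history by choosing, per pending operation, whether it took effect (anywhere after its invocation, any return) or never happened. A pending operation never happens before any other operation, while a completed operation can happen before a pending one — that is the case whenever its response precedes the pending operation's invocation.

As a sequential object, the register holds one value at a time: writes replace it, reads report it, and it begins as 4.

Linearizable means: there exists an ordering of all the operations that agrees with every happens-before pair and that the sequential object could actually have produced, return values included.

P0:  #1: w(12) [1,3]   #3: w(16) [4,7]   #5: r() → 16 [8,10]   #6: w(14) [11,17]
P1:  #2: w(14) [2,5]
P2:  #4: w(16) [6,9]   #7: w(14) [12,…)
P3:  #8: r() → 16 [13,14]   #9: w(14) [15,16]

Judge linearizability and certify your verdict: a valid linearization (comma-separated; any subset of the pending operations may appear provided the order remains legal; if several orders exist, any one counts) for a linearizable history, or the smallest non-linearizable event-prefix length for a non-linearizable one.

linearizable — witness: #1, #2, #3, #4, #5, #8, #6, #7, #9

step 1: #1 w(12) — value 12
step 2: #2 w(14) — value 14
step 3: #3 w(16) — value 16
step 4: #4 w(16) — value 16
step 5: #5 r() → 16 — value 16
step 6: #8 r() → 16 — value 16
step 7: #6 w(14) — value 14
step 8: #7 w(14) (pending, included) — value 14
step 9: #9 w(14) — value 14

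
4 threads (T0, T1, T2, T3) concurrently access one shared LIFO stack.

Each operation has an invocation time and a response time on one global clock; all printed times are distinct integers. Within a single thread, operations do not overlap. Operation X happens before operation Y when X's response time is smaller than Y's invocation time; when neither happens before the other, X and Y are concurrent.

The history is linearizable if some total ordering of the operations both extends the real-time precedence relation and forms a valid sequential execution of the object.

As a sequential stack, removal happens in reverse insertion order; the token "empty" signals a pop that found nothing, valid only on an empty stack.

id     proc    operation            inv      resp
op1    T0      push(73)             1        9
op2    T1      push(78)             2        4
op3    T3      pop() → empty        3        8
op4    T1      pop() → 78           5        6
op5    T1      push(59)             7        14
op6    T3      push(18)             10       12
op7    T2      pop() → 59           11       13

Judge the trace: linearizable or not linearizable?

a witness: op2, op4, op3, op1, op5, op7, op6
1. op2 push(78), leaving stack <78>
2. op4 pop() → 78, leaving stack <>
3. op3 pop() → empty, leaving stack <>
4. op1 push(73), leaving stack <73>
5. op5 push(59), leaving stack <73,59>
6. op7 pop() → 59, leaving stack <73>
7. op6 push(18), leaving stack <73,18>

linearizable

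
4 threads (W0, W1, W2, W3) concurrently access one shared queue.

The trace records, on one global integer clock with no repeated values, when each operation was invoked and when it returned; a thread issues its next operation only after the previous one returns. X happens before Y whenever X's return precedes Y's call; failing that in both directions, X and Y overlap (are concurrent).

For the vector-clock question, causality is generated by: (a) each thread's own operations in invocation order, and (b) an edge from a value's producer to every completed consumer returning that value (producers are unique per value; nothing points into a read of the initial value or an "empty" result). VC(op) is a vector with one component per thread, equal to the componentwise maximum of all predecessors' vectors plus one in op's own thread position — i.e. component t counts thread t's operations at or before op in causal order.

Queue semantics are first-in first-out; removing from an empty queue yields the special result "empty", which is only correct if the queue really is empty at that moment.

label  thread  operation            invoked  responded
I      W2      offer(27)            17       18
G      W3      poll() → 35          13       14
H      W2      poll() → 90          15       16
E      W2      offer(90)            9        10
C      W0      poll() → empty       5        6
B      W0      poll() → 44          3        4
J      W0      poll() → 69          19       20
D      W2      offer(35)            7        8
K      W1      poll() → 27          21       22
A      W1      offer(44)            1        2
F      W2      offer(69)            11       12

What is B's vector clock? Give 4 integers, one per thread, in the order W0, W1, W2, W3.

(1, 1, 0, 0)

root op D, invoked 7: fresh clock plus W2's own tick → (0, 0, 1, 0)
root op A, invoked 1: fresh clock plus W1's own tick → (0, 1, 0, 0)
G, invoked 13, takes VC(D)=(0, 0, 1, 0) under max, adds 1 for W3 → (0, 0, 1, 1)
E, invoked 9, takes VC(D)=(0, 0, 1, 0) under max, adds 1 for W2 → (0, 0, 2, 0)
B, invoked 3, takes VC(A)=(0, 1, 0, 0) under max, adds 1 for W0 → (1, 1, 0, 0)
F, invoked 11, takes VC(E)=(0, 0, 2, 0) under max, adds 1 for W2 → (0, 0, 3, 0)
C, invoked 5, takes VC(B)=(1, 1, 0, 0) under max, adds 1 for W0 → (2, 1, 0, 0)
H, invoked 15, takes VC(E)=(0, 0, 2, 0), VC(F)=(0, 0, 3, 0) under max, adds 1 for W2 → (0, 0, 4, 0)
I, invoked 17, takes VC(H)=(0, 0, 4, 0) under max, adds 1 for W2 → (0, 0, 5, 0)
K, invoked 21, takes VC(A)=(0, 1, 0, 0), VC(I)=(0, 0, 5, 0) under max, adds 1 for W1 → (0, 2, 5, 0)
J, invoked 19, takes VC(C)=(2, 1, 0, 0), VC(F)=(0, 0, 3, 0) under max, adds 1 for W0 → (3, 1, 3, 0)
target: VC(B) = (1, 1, 0, 0)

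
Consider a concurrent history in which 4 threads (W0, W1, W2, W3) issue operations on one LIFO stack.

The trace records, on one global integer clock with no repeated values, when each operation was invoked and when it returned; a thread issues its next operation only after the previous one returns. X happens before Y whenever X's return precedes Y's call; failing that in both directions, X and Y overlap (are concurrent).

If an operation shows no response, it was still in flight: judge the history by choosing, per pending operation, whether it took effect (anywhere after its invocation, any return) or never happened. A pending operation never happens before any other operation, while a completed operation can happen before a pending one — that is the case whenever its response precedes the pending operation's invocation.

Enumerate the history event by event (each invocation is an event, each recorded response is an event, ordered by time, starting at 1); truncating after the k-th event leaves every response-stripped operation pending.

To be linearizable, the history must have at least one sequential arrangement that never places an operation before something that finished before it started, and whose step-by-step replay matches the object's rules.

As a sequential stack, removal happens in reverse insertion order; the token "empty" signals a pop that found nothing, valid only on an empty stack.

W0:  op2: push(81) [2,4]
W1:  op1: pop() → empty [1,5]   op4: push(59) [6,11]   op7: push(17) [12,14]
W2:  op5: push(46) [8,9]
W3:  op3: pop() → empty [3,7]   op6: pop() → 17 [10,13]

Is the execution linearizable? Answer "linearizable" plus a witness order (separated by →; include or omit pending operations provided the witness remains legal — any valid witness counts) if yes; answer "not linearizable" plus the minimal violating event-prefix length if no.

1. op1 pop() → empty, leaving stack <>
2. op3 pop() → empty, leaving stack <>
3. op2 push(81), leaving stack <81>
4. op4 push(59), leaving stack <81,59>
5. op5 push(46), leaving stack <81,59,46>
6. op7 push(17), leaving stack <81,59,46,17>
7. op6 pop() → 17, leaving stack <81,59,46>

linearizable — witness: op1 → op3 → op2 → op4 → op5 → op7 → op6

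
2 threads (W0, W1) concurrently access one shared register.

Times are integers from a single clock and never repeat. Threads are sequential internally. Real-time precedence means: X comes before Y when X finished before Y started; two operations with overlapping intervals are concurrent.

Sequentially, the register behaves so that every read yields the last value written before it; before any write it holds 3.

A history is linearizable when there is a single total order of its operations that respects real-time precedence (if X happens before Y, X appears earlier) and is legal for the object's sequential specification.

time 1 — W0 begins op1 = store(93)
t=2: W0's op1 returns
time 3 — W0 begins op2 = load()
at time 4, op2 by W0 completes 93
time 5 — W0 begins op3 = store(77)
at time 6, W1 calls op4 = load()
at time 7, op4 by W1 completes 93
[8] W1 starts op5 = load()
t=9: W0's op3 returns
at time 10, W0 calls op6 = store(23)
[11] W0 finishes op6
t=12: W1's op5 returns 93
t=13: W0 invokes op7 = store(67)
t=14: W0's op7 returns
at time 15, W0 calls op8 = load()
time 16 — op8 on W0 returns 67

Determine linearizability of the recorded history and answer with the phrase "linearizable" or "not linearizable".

witness order: op1, op2, op4, op5, op3, op6, op7, op8
after step 1 (op1 store(93)): value 93
after step 2 (op2 load() → 93): value 93
after step 3 (op4 load() → 93): value 93
after step 4 (op5 load() → 93): value 93
after step 5 (op3 store(77)): value 77
after step 6 (op6 store(23)): value 23
after step 7 (op7 store(67)): value 67
after step 8 (op8 load() → 67): value 67

linearizable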